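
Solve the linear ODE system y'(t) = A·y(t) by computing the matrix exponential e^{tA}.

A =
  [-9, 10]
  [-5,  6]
e^{tA} =
  [-exp(t) + 2*exp(-4*t), 2*exp(t) - 2*exp(-4*t)]
  [-exp(t) + exp(-4*t), 2*exp(t) - exp(-4*t)]

Strategy: write A = P · J · P⁻¹ where J is a Jordan canonical form, so e^{tA} = P · e^{tJ} · P⁻¹, and e^{tJ} can be computed block-by-block.

A has Jordan form
J =
  [-4, 0]
  [ 0, 1]
(up to reordering of blocks).

Per-block formulas:
  For a 1×1 block at λ = 1: exp(t · [1]) = [e^(1t)].
  For a 1×1 block at λ = -4: exp(t · [-4]) = [e^(-4t)].

After assembling e^{tJ} and conjugating by P, we get:

e^{tA} =
  [-exp(t) + 2*exp(-4*t), 2*exp(t) - 2*exp(-4*t)]
  [-exp(t) + exp(-4*t), 2*exp(t) - exp(-4*t)]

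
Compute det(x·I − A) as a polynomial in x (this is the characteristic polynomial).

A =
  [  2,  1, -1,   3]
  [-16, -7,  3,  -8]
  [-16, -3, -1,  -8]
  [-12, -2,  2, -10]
x^4 + 16*x^3 + 96*x^2 + 256*x + 256

Expanding det(x·I − A) (e.g. by cofactor expansion or by noting that A is similar to its Jordan form J, which has the same characteristic polynomial as A) gives
  χ_A(x) = x^4 + 16*x^3 + 96*x^2 + 256*x + 256
which factors as (x + 4)^4. The eigenvalues (with algebraic multiplicities) are λ = -4 with multiplicity 4.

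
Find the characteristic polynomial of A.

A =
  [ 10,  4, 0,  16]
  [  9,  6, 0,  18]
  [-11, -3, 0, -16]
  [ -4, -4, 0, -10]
x^4 - 6*x^3

Expanding det(x·I − A) (e.g. by cofactor expansion or by noting that A is similar to its Jordan form J, which has the same characteristic polynomial as A) gives
  χ_A(x) = x^4 - 6*x^3
which factors as x^3*(x - 6). The eigenvalues (with algebraic multiplicities) are λ = 0 with multiplicity 3, λ = 6 with multiplicity 1.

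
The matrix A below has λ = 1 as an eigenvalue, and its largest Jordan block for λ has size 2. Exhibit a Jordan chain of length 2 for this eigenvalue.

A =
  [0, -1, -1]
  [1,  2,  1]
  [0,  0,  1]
A Jordan chain for λ = 1 of length 2:
v_1 = (-1, 1, 0)ᵀ
v_2 = (1, 0, 0)ᵀ

Let N = A − (1)·I. We want v_2 with N^2 v_2 = 0 but N^1 v_2 ≠ 0; then v_{j-1} := N · v_j for j = 2, …, 2.

Pick v_2 = (1, 0, 0)ᵀ.
Then v_1 = N · v_2 = (-1, 1, 0)ᵀ.

Sanity check: (A − (1)·I) v_1 = (0, 0, 0)ᵀ = 0. ✓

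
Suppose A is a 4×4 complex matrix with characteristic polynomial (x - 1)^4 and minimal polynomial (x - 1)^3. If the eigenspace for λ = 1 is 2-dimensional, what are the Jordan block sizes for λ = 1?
Block sizes for λ = 1: [3, 1]

Step 1 — from the characteristic polynomial, algebraic multiplicity of λ = 1 is 4. From dim ker(A − (1)·I) = 2, there are exactly 2 Jordan blocks for λ = 1.
Step 2 — from the minimal polynomial, the factor (x − 1)^3 tells us the largest block for λ = 1 has size 3.
Step 3 — with total size 4, 2 blocks, and largest block 3, the block sizes (in nonincreasing order) are [3, 1].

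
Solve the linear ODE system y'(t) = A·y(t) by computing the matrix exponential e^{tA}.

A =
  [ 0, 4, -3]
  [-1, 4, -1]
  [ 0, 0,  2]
e^{tA} =
  [-2*t*exp(2*t) + exp(2*t), 4*t*exp(2*t), t^2*exp(2*t) - 3*t*exp(2*t)]
  [-t*exp(2*t), 2*t*exp(2*t) + exp(2*t), t^2*exp(2*t)/2 - t*exp(2*t)]
  [0, 0, exp(2*t)]

Strategy: write A = P · J · P⁻¹ where J is a Jordan canonical form, so e^{tA} = P · e^{tJ} · P⁻¹, and e^{tJ} can be computed block-by-block.

A has Jordan form
J =
  [2, 1, 0]
  [0, 2, 1]
  [0, 0, 2]
(up to reordering of blocks).

Per-block formulas:
  For a 3×3 Jordan block J_3(2): exp(t · J_3(2)) = e^(2t)·(I + t·N + (t^2/2)·N^2), where N is the 3×3 nilpotent shift.

After assembling e^{tJ} and conjugating by P, we get:

e^{tA} =
  [-2*t*exp(2*t) + exp(2*t), 4*t*exp(2*t), t^2*exp(2*t) - 3*t*exp(2*t)]
  [-t*exp(2*t), 2*t*exp(2*t) + exp(2*t), t^2*exp(2*t)/2 - t*exp(2*t)]
  [0, 0, exp(2*t)]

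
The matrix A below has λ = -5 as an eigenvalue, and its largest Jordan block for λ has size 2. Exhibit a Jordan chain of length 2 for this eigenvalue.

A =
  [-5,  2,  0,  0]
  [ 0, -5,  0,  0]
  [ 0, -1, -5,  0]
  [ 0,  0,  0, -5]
A Jordan chain for λ = -5 of length 2:
v_1 = (2, 0, -1, 0)ᵀ
v_2 = (0, 1, 0, 0)ᵀ

Let N = A − (-5)·I. We want v_2 with N^2 v_2 = 0 but N^1 v_2 ≠ 0; then v_{j-1} := N · v_j for j = 2, …, 2.

Pick v_2 = (0, 1, 0, 0)ᵀ.
Then v_1 = N · v_2 = (2, 0, -1, 0)ᵀ.

Sanity check: (A − (-5)·I) v_1 = (0, 0, 0, 0)ᵀ = 0. ✓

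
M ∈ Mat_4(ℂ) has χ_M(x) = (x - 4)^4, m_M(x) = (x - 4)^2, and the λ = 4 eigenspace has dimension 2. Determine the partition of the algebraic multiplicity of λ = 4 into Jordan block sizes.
Block sizes for λ = 4: [2, 2]

Step 1 — from the characteristic polynomial, algebraic multiplicity of λ = 4 is 4. From dim ker(M − (4)·I) = 2, there are exactly 2 Jordan blocks for λ = 4.
Step 2 — from the minimal polynomial, the factor (x − 4)^2 tells us the largest block for λ = 4 has size 2.
Step 3 — with total size 4, 2 blocks, and largest block 2, the block sizes (in nonincreasing order) are [2, 2].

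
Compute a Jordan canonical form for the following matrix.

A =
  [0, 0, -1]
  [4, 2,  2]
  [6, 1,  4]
J_3(2)

The characteristic polynomial is
  det(x·I − A) = x^3 - 6*x^2 + 12*x - 8 = (x - 2)^3

Eigenvalues and multiplicities (the geometric multiplicity of λ is n − rank(A − λI), which equals the number of Jordan blocks for λ):
  λ = 2: algebraic multiplicity = 3, geometric multiplicity = 1

Determining the block sizes for each eigenvalue:
  λ = 2: one block (gm = 1), so the single block has size am = 3 → block sizes [3]

Assembling the blocks gives a Jordan form
J =
  [2, 1, 0]
  [0, 2, 1]
  [0, 0, 2]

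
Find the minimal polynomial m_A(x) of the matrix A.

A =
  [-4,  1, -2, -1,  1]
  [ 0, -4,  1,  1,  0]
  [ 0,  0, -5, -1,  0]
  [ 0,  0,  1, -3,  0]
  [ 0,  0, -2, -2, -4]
x^2 + 8*x + 16

The characteristic polynomial is χ_A(x) = (x + 4)^5, so the eigenvalues are known. The minimal polynomial is
  m_A(x) = Π_λ (x − λ)^{k_λ}
where k_λ is the size of the *largest* Jordan block for λ (equivalently, the smallest k with (A − λI)^k v = 0 for every generalised eigenvector v of λ).

  λ = -4: largest Jordan block has size 2, contributing (x + 4)^2

So m_A(x) = (x + 4)^2 = x^2 + 8*x + 16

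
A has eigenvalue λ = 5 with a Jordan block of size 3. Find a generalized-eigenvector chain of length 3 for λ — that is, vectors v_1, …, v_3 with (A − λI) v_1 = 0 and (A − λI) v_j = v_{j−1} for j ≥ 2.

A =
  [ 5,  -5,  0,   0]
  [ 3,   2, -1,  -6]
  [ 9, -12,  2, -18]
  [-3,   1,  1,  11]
A Jordan chain for λ = 5 of length 3:
v_1 = (-15, 0, -9, -6)ᵀ
v_2 = (0, 3, 9, -3)ᵀ
v_3 = (1, 0, 0, 0)ᵀ

Let N = A − (5)·I. We want v_3 with N^3 v_3 = 0 but N^2 v_3 ≠ 0; then v_{j-1} := N · v_j for j = 3, …, 2.

Pick v_3 = (1, 0, 0, 0)ᵀ.
Then v_2 = N · v_3 = (0, 3, 9, -3)ᵀ.
Then v_1 = N · v_2 = (-15, 0, -9, -6)ᵀ.

Sanity check: (A − (5)·I) v_1 = (0, 0, 0, 0)ᵀ = 0. ✓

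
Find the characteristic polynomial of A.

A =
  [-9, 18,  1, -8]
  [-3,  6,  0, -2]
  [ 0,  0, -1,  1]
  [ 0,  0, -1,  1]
x^4 + 3*x^3

Expanding det(x·I − A) (e.g. by cofactor expansion or by noting that A is similar to its Jordan form J, which has the same characteristic polynomial as A) gives
  χ_A(x) = x^4 + 3*x^3
which factors as x^3*(x + 3). The eigenvalues (with algebraic multiplicities) are λ = -3 with multiplicity 1, λ = 0 with multiplicity 3.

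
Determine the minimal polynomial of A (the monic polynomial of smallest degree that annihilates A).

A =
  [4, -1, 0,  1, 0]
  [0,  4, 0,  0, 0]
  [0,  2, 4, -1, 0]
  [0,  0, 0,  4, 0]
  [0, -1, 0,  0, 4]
x^2 - 8*x + 16

The characteristic polynomial is χ_A(x) = (x - 4)^5, so the eigenvalues are known. The minimal polynomial is
  m_A(x) = Π_λ (x − λ)^{k_λ}
where k_λ is the size of the *largest* Jordan block for λ (equivalently, the smallest k with (A − λI)^k v = 0 for every generalised eigenvector v of λ).

  λ = 4: largest Jordan block has size 2, contributing (x − 4)^2

So m_A(x) = (x - 4)^2 = x^2 - 8*x + 16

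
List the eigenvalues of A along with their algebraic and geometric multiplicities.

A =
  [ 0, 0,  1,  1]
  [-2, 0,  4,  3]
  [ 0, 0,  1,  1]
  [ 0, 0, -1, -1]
λ = 0: alg = 4, geom = 2

Step 1 — factor the characteristic polynomial to read off the algebraic multiplicities:
  χ_A(x) = x^4

Step 2 — compute geometric multiplicities via the rank-nullity identity g(λ) = n − rank(A − λI):
  rank(A − (0)·I) = 2, so dim ker(A − (0)·I) = n − 2 = 2

Summary:
  λ = 0: algebraic multiplicity = 4, geometric multiplicity = 2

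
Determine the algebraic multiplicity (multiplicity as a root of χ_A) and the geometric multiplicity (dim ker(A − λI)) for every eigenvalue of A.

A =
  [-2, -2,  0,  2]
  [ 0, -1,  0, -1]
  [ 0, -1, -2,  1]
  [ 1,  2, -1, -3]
λ = -2: alg = 4, geom = 2

Step 1 — factor the characteristic polynomial to read off the algebraic multiplicities:
  χ_A(x) = (x + 2)^4

Step 2 — compute geometric multiplicities via the rank-nullity identity g(λ) = n − rank(A − λI):
  rank(A − (-2)·I) = 2, so dim ker(A − (-2)·I) = n − 2 = 2

Summary:
  λ = -2: algebraic multiplicity = 4, geometric multiplicity = 2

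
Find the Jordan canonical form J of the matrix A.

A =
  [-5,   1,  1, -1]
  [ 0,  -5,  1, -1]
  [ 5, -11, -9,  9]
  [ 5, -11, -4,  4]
J_3(-5) ⊕ J_1(0)

The characteristic polynomial is
  det(x·I − A) = x^4 + 15*x^3 + 75*x^2 + 125*x = x*(x + 5)^3

Eigenvalues and multiplicities (the geometric multiplicity of λ is n − rank(A − λI), which equals the number of Jordan blocks for λ):
  λ = -5: algebraic multiplicity = 3, geometric multiplicity = 1
  λ = 0: algebraic multiplicity = 1, geometric multiplicity = 1

Determining the block sizes for each eigenvalue:
  λ = -5: one block (gm = 1), so the single block has size am = 3 → block sizes [3]
  λ = 0: one block (gm = 1), so the single block has size am = 1 → block sizes [1]

Assembling the blocks gives a Jordan form
J =
  [-5,  1,  0, 0]
  [ 0, -5,  1, 0]
  [ 0,  0, -5, 0]
  [ 0,  0,  0, 0]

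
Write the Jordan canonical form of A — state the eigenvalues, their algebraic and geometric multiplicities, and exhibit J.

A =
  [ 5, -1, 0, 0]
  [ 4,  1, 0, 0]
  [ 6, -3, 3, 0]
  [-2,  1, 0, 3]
J_2(3) ⊕ J_1(3) ⊕ J_1(3)

The characteristic polynomial is
  det(x·I − A) = x^4 - 12*x^3 + 54*x^2 - 108*x + 81 = (x - 3)^4

Eigenvalues and multiplicities (the geometric multiplicity of λ is n − rank(A − λI), which equals the number of Jordan blocks for λ):
  λ = 3: algebraic multiplicity = 4, geometric multiplicity = 3

Determining the block sizes for each eigenvalue:
  λ = 3: 3 blocks summing to 4 forces exactly one block of size 2 and the rest size 1 → block sizes [2, 1, 1]

Assembling the blocks gives a Jordan form
J =
  [3, 1, 0, 0]
  [0, 3, 0, 0]
  [0, 0, 3, 0]
  [0, 0, 0, 3]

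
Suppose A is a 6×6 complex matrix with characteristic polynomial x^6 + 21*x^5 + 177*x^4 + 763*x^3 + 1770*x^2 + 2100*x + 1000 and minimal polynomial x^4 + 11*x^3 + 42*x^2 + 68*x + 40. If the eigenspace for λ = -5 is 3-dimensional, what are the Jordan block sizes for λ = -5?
Block sizes for λ = -5: [1, 1, 1]

Step 1 — from the characteristic polynomial, algebraic multiplicity of λ = -5 is 3. From dim ker(A − (-5)·I) = 3, there are exactly 3 Jordan blocks for λ = -5.
Step 2 — from the minimal polynomial, the factor (x + 5) tells us the largest block for λ = -5 has size 1.
Step 3 — with total size 3, 3 blocks, and largest block 1, the block sizes (in nonincreasing order) are [1, 1, 1].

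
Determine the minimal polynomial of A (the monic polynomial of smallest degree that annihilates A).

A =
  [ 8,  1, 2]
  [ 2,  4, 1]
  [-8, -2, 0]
x^3 - 12*x^2 + 48*x - 64

The characteristic polynomial is χ_A(x) = (x - 4)^3, so the eigenvalues are known. The minimal polynomial is
  m_A(x) = Π_λ (x − λ)^{k_λ}
where k_λ is the size of the *largest* Jordan block for λ (equivalently, the smallest k with (A − λI)^k v = 0 for every generalised eigenvector v of λ).

  λ = 4: largest Jordan block has size 3, contributing (x − 4)^3

So m_A(x) = (x - 4)^3 = x^3 - 12*x^2 + 48*x - 64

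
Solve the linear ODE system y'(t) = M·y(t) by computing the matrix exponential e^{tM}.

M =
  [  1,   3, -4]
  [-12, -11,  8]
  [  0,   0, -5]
e^{tM} =
  [6*t*exp(-5*t) + exp(-5*t), 3*t*exp(-5*t), -4*t*exp(-5*t)]
  [-12*t*exp(-5*t), -6*t*exp(-5*t) + exp(-5*t), 8*t*exp(-5*t)]
  [0, 0, exp(-5*t)]

Strategy: write M = P · J · P⁻¹ where J is a Jordan canonical form, so e^{tM} = P · e^{tJ} · P⁻¹, and e^{tJ} can be computed block-by-block.

M has Jordan form
J =
  [-5,  1,  0]
  [ 0, -5,  0]
  [ 0,  0, -5]
(up to reordering of blocks).

Per-block formulas:
  For a 1×1 block at λ = -5: exp(t · [-5]) = [e^(-5t)].
  For a 2×2 Jordan block J_2(-5): exp(t · J_2(-5)) = e^(-5t)·(I + t·N), where N is the 2×2 nilpotent shift.

After assembling e^{tJ} and conjugating by P, we get:

e^{tM} =
  [6*t*exp(-5*t) + exp(-5*t), 3*t*exp(-5*t), -4*t*exp(-5*t)]
  [-12*t*exp(-5*t), -6*t*exp(-5*t) + exp(-5*t), 8*t*exp(-5*t)]
  [0, 0, exp(-5*t)]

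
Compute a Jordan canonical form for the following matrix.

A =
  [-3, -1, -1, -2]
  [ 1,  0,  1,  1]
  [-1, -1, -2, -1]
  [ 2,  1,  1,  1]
J_2(-1) ⊕ J_2(-1)

The characteristic polynomial is
  det(x·I − A) = x^4 + 4*x^3 + 6*x^2 + 4*x + 1 = (x + 1)^4

Eigenvalues and multiplicities (the geometric multiplicity of λ is n − rank(A − λI), which equals the number of Jordan blocks for λ):
  λ = -1: algebraic multiplicity = 4, geometric multiplicity = 2

Determining the block sizes for each eigenvalue:
  λ = -1: with am = 4 and gm = 2, the partition is not yet determined (e.g. several partitions of 4 into 2 parts exist). Let N = A − (-1)·I. Computing rank(N^1) = 2, rank(N^2) = 0; the number of blocks of size ≥ j is rank(N^{j−1}) − rank(N^j), giving [2, 2]. So we have 2 block(s) of size 2 → block sizes [2, 2]

Assembling the blocks gives a Jordan form
J =
  [-1,  1,  0,  0]
  [ 0, -1,  0,  0]
  [ 0,  0, -1,  1]
  [ 0,  0,  0, -1]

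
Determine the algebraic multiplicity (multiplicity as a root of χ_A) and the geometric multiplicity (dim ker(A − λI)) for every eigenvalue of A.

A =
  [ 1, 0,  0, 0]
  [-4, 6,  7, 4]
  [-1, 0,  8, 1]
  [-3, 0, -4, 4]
λ = 1: alg = 1, geom = 1; λ = 6: alg = 3, geom = 1

Step 1 — factor the characteristic polynomial to read off the algebraic multiplicities:
  χ_A(x) = (x - 6)^3*(x - 1)

Step 2 — compute geometric multiplicities via the rank-nullity identity g(λ) = n − rank(A − λI):
  rank(A − (1)·I) = 3, so dim ker(A − (1)·I) = n − 3 = 1
  rank(A − (6)·I) = 3, so dim ker(A − (6)·I) = n − 3 = 1

Summary:
  λ = 1: algebraic multiplicity = 1, geometric multiplicity = 1
  λ = 6: algebraic multiplicity = 3, geometric multiplicity = 1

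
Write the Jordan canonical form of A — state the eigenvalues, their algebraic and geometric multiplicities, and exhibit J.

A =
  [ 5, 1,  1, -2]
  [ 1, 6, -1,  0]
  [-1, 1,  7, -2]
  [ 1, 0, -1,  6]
J_3(6) ⊕ J_1(6)

The characteristic polynomial is
  det(x·I − A) = x^4 - 24*x^3 + 216*x^2 - 864*x + 1296 = (x - 6)^4

Eigenvalues and multiplicities (the geometric multiplicity of λ is n − rank(A − λI), which equals the number of Jordan blocks for λ):
  λ = 6: algebraic multiplicity = 4, geometric multiplicity = 2

Determining the block sizes for each eigenvalue:
  λ = 6: with am = 4 and gm = 2, the partition is not yet determined (e.g. several partitions of 4 into 2 parts exist). Let N = A − (6)·I. Computing rank(N^1) = 2, rank(N^2) = 1, rank(N^3) = 0; the number of blocks of size ≥ j is rank(N^{j−1}) − rank(N^j), giving [2, 1, 1]. So we have 1 block(s) of size 3, 1 block(s) of size 1 → block sizes [3, 1]

Assembling the blocks gives a Jordan form
J =
  [6, 1, 0, 0]
  [0, 6, 1, 0]
  [0, 0, 6, 0]
  [0, 0, 0, 6]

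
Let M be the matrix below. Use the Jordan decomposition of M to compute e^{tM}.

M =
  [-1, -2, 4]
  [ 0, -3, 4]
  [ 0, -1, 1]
e^{tM} =
  [exp(-t), -2*t*exp(-t), 4*t*exp(-t)]
  [0, -2*t*exp(-t) + exp(-t), 4*t*exp(-t)]
  [0, -t*exp(-t), 2*t*exp(-t) + exp(-t)]

Strategy: write M = P · J · P⁻¹ where J is a Jordan canonical form, so e^{tM} = P · e^{tJ} · P⁻¹, and e^{tJ} can be computed block-by-block.

M has Jordan form
J =
  [-1,  1,  0]
  [ 0, -1,  0]
  [ 0,  0, -1]
(up to reordering of blocks).

Per-block formulas:
  For a 2×2 Jordan block J_2(-1): exp(t · J_2(-1)) = e^(-1t)·(I + t·N), where N is the 2×2 nilpotent shift.
  For a 1×1 block at λ = -1: exp(t · [-1]) = [e^(-1t)].

After assembling e^{tJ} and conjugating by P, we get:

e^{tM} =
  [exp(-t), -2*t*exp(-t), 4*t*exp(-t)]
  [0, -2*t*exp(-t) + exp(-t), 4*t*exp(-t)]
  [0, -t*exp(-t), 2*t*exp(-t) + exp(-t)]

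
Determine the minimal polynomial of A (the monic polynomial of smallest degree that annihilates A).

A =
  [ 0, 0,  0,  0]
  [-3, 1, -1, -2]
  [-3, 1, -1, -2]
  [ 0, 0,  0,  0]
x^2

The characteristic polynomial is χ_A(x) = x^4, so the eigenvalues are known. The minimal polynomial is
  m_A(x) = Π_λ (x − λ)^{k_λ}
where k_λ is the size of the *largest* Jordan block for λ (equivalently, the smallest k with (A − λI)^k v = 0 for every generalised eigenvector v of λ).

  λ = 0: largest Jordan block has size 2, contributing (x − 0)^2

So m_A(x) = x^2 = x^2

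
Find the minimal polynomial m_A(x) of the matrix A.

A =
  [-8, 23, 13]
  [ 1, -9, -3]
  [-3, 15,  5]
x^3 + 12*x^2 + 48*x + 64

The characteristic polynomial is χ_A(x) = (x + 4)^3, so the eigenvalues are known. The minimal polynomial is
  m_A(x) = Π_λ (x − λ)^{k_λ}
where k_λ is the size of the *largest* Jordan block for λ (equivalently, the smallest k with (A − λI)^k v = 0 for every generalised eigenvector v of λ).

  λ = -4: largest Jordan block has size 3, contributing (x + 4)^3

So m_A(x) = (x + 4)^3 = x^3 + 12*x^2 + 48*x + 64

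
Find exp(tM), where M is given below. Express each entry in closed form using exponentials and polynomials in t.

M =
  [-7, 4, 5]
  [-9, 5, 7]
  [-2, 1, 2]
e^{tM} =
  [3*t^2/2 - 7*t + 1, -3*t^2/2 + 4*t, 3*t^2/2 + 5*t]
  [2*t^2 - 9*t, -2*t^2 + 5*t + 1, 2*t^2 + 7*t]
  [t^2/2 - 2*t, -t^2/2 + t, t^2/2 + 2*t + 1]

Strategy: write M = P · J · P⁻¹ where J is a Jordan canonical form, so e^{tM} = P · e^{tJ} · P⁻¹, and e^{tJ} can be computed block-by-block.

M has Jordan form
J =
  [0, 1, 0]
  [0, 0, 1]
  [0, 0, 0]
(up to reordering of blocks).

Per-block formulas:
  For a 3×3 Jordan block J_3(0): exp(t · J_3(0)) = e^(0t)·(I + t·N + (t^2/2)·N^2), where N is the 3×3 nilpotent shift.

After assembling e^{tJ} and conjugating by P, we get:

e^{tM} =
  [3*t^2/2 - 7*t + 1, -3*t^2/2 + 4*t, 3*t^2/2 + 5*t]
  [2*t^2 - 9*t, -2*t^2 + 5*t + 1, 2*t^2 + 7*t]
  [t^2/2 - 2*t, -t^2/2 + t, t^2/2 + 2*t + 1]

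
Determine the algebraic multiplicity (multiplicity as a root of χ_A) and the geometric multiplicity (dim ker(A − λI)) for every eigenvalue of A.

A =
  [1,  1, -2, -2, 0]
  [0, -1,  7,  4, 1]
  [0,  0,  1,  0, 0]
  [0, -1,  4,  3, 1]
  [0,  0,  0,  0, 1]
λ = 1: alg = 5, geom = 2

Step 1 — factor the characteristic polynomial to read off the algebraic multiplicities:
  χ_A(x) = (x - 1)^5

Step 2 — compute geometric multiplicities via the rank-nullity identity g(λ) = n − rank(A − λI):
  rank(A − (1)·I) = 3, so dim ker(A − (1)·I) = n − 3 = 2

Summary:
  λ = 1: algebraic multiplicity = 5, geometric multiplicity = 2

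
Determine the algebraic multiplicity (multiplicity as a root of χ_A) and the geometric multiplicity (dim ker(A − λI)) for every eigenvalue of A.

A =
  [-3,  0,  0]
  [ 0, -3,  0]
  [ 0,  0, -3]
λ = -3: alg = 3, geom = 3

Step 1 — factor the characteristic polynomial to read off the algebraic multiplicities:
  χ_A(x) = (x + 3)^3

Step 2 — compute geometric multiplicities via the rank-nullity identity g(λ) = n − rank(A − λI):
  rank(A − (-3)·I) = 0, so dim ker(A − (-3)·I) = n − 0 = 3

Summary:
  λ = -3: algebraic multiplicity = 3, geometric multiplicity = 3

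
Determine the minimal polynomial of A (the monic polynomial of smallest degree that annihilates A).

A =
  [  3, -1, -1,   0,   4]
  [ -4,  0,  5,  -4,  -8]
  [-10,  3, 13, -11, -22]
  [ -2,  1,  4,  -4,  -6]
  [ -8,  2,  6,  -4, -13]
x^4 - 6*x^2 - 8*x - 3

The characteristic polynomial is χ_A(x) = (x - 3)*(x + 1)^4, so the eigenvalues are known. The minimal polynomial is
  m_A(x) = Π_λ (x − λ)^{k_λ}
where k_λ is the size of the *largest* Jordan block for λ (equivalently, the smallest k with (A − λI)^k v = 0 for every generalised eigenvector v of λ).

  λ = -1: largest Jordan block has size 3, contributing (x + 1)^3
  λ = 3: largest Jordan block has size 1, contributing (x − 3)

So m_A(x) = (x - 3)*(x + 1)^3 = x^4 - 6*x^2 - 8*x - 3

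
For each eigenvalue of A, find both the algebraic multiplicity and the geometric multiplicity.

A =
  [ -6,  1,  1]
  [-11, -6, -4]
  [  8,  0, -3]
λ = -5: alg = 3, geom = 1

Step 1 — factor the characteristic polynomial to read off the algebraic multiplicities:
  χ_A(x) = (x + 5)^3

Step 2 — compute geometric multiplicities via the rank-nullity identity g(λ) = n − rank(A − λI):
  rank(A − (-5)·I) = 2, so dim ker(A − (-5)·I) = n − 2 = 1

Summary:
  λ = -5: algebraic multiplicity = 3, geometric multiplicity = 1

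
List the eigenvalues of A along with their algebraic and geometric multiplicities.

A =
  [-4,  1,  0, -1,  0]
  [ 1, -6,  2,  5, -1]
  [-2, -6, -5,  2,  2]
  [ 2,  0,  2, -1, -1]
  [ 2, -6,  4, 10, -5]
λ = -5: alg = 3, geom = 2; λ = -3: alg = 2, geom = 1

Step 1 — factor the characteristic polynomial to read off the algebraic multiplicities:
  χ_A(x) = (x + 3)^2*(x + 5)^3

Step 2 — compute geometric multiplicities via the rank-nullity identity g(λ) = n − rank(A − λI):
  rank(A − (-5)·I) = 3, so dim ker(A − (-5)·I) = n − 3 = 2
  rank(A − (-3)·I) = 4, so dim ker(A − (-3)·I) = n − 4 = 1

Summary:
  λ = -5: algebraic multiplicity = 3, geometric multiplicity = 2
  λ = -3: algebraic multiplicity = 2, geometric multiplicity = 1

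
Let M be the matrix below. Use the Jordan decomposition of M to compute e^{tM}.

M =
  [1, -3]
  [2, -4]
e^{tM} =
  [3*exp(-t) - 2*exp(-2*t), -3*exp(-t) + 3*exp(-2*t)]
  [2*exp(-t) - 2*exp(-2*t), -2*exp(-t) + 3*exp(-2*t)]

Strategy: write M = P · J · P⁻¹ where J is a Jordan canonical form, so e^{tM} = P · e^{tJ} · P⁻¹, and e^{tJ} can be computed block-by-block.

M has Jordan form
J =
  [-2,  0]
  [ 0, -1]
(up to reordering of blocks).

Per-block formulas:
  For a 1×1 block at λ = -2: exp(t · [-2]) = [e^(-2t)].
  For a 1×1 block at λ = -1: exp(t · [-1]) = [e^(-1t)].

After assembling e^{tJ} and conjugating by P, we get:

e^{tM} =
  [3*exp(-t) - 2*exp(-2*t), -3*exp(-t) + 3*exp(-2*t)]
  [2*exp(-t) - 2*exp(-2*t), -2*exp(-t) + 3*exp(-2*t)]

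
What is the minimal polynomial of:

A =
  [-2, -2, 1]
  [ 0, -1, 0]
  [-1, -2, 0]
x^2 + 2*x + 1

The characteristic polynomial is χ_A(x) = (x + 1)^3, so the eigenvalues are known. The minimal polynomial is
  m_A(x) = Π_λ (x − λ)^{k_λ}
where k_λ is the size of the *largest* Jordan block for λ (equivalently, the smallest k with (A − λI)^k v = 0 for every generalised eigenvector v of λ).

  λ = -1: largest Jordan block has size 2, contributing (x + 1)^2

So m_A(x) = (x + 1)^2 = x^2 + 2*x + 1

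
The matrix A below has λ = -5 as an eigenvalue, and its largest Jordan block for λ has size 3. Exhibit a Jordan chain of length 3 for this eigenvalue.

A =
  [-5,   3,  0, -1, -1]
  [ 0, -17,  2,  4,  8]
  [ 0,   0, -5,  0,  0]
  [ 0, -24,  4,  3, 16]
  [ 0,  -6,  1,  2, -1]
A Jordan chain for λ = -5 of length 3:
v_1 = (-6, 0, 0, 0, 0)ᵀ
v_2 = (3, -12, 0, -24, -6)ᵀ
v_3 = (0, 1, 0, 0, 0)ᵀ

Let N = A − (-5)·I. We want v_3 with N^3 v_3 = 0 but N^2 v_3 ≠ 0; then v_{j-1} := N · v_j for j = 3, …, 2.

Pick v_3 = (0, 1, 0, 0, 0)ᵀ.
Then v_2 = N · v_3 = (3, -12, 0, -24, -6)ᵀ.
Then v_1 = N · v_2 = (-6, 0, 0, 0, 0)ᵀ.

Sanity check: (A − (-5)·I) v_1 = (0, 0, 0, 0, 0)ᵀ = 0. ✓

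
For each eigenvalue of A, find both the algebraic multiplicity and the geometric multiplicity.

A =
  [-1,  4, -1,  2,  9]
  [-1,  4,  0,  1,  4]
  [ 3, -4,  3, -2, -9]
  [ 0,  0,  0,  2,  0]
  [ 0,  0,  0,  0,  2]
λ = 2: alg = 5, geom = 3

Step 1 — factor the characteristic polynomial to read off the algebraic multiplicities:
  χ_A(x) = (x - 2)^5

Step 2 — compute geometric multiplicities via the rank-nullity identity g(λ) = n − rank(A − λI):
  rank(A − (2)·I) = 2, so dim ker(A − (2)·I) = n − 2 = 3

Summary:
  λ = 2: algebraic multiplicity = 5, geometric multiplicity = 3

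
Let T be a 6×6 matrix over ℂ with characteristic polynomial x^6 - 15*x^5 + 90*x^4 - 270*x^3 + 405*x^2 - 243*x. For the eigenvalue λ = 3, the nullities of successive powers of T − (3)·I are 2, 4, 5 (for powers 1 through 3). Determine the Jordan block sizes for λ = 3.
Block sizes for λ = 3: [3, 2]

From the dimensions of kernels of powers, the number of Jordan blocks of size at least j is d_j − d_{j−1} where d_j = dim ker(N^j) (with d_0 = 0). Computing the differences gives [2, 2, 1].
The number of blocks of size exactly k is (#blocks of size ≥ k) − (#blocks of size ≥ k + 1), so the partition is: 1 block(s) of size 2, 1 block(s) of size 3.
In nonincreasing order the block sizes are [3, 2].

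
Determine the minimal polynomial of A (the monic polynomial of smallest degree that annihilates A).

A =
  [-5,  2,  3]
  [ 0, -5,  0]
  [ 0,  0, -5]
x^2 + 10*x + 25

The characteristic polynomial is χ_A(x) = (x + 5)^3, so the eigenvalues are known. The minimal polynomial is
  m_A(x) = Π_λ (x − λ)^{k_λ}
where k_λ is the size of the *largest* Jordan block for λ (equivalently, the smallest k with (A − λI)^k v = 0 for every generalised eigenvector v of λ).

  λ = -5: largest Jordan block has size 2, contributing (x + 5)^2

So m_A(x) = (x + 5)^2 = x^2 + 10*x + 25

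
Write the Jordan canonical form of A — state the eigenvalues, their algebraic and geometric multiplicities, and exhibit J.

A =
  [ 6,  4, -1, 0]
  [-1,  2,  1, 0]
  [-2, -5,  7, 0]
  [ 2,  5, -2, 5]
J_3(5) ⊕ J_1(5)

The characteristic polynomial is
  det(x·I − A) = x^4 - 20*x^3 + 150*x^2 - 500*x + 625 = (x - 5)^4

Eigenvalues and multiplicities (the geometric multiplicity of λ is n − rank(A − λI), which equals the number of Jordan blocks for λ):
  λ = 5: algebraic multiplicity = 4, geometric multiplicity = 2

Determining the block sizes for each eigenvalue:
  λ = 5: with am = 4 and gm = 2, the partition is not yet determined (e.g. several partitions of 4 into 2 parts exist). Let N = A − (5)·I. Computing rank(N^1) = 2, rank(N^2) = 1, rank(N^3) = 0; the number of blocks of size ≥ j is rank(N^{j−1}) − rank(N^j), giving [2, 1, 1]. So we have 1 block(s) of size 3, 1 block(s) of size 1 → block sizes [3, 1]

Assembling the blocks gives a Jordan form
J =
  [5, 1, 0, 0]
  [0, 5, 1, 0]
  [0, 0, 5, 0]
  [0, 0, 0, 5]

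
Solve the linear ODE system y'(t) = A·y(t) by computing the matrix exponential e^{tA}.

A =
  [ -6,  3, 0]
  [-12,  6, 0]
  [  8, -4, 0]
e^{tA} =
  [1 - 6*t, 3*t, 0]
  [-12*t, 6*t + 1, 0]
  [8*t, -4*t, 1]

Strategy: write A = P · J · P⁻¹ where J is a Jordan canonical form, so e^{tA} = P · e^{tJ} · P⁻¹, and e^{tJ} can be computed block-by-block.

A has Jordan form
J =
  [0, 1, 0]
  [0, 0, 0]
  [0, 0, 0]
(up to reordering of blocks).

Per-block formulas:
  For a 2×2 Jordan block J_2(0): exp(t · J_2(0)) = e^(0t)·(I + t·N), where N is the 2×2 nilpotent shift.
  For a 1×1 block at λ = 0: exp(t · [0]) = [e^(0t)].

After assembling e^{tJ} and conjugating by P, we get:

e^{tA} =
  [1 - 6*t, 3*t, 0]
  [-12*t, 6*t + 1, 0]
  [8*t, -4*t, 1]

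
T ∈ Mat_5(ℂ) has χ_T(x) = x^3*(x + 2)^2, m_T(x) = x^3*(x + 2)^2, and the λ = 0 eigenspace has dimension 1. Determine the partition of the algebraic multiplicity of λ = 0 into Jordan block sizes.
Block sizes for λ = 0: [3]

Step 1 — from the characteristic polynomial, algebraic multiplicity of λ = 0 is 3. From dim ker(T − (0)·I) = 1, there are exactly 1 Jordan blocks for λ = 0.
Step 2 — from the minimal polynomial, the factor (x − 0)^3 tells us the largest block for λ = 0 has size 3.
Step 3 — with total size 3, 1 blocks, and largest block 3, the block sizes (in nonincreasing order) are [3].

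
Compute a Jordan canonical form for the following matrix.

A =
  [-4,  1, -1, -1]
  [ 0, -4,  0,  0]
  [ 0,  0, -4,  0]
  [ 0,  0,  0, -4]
J_2(-4) ⊕ J_1(-4) ⊕ J_1(-4)

The characteristic polynomial is
  det(x·I − A) = x^4 + 16*x^3 + 96*x^2 + 256*x + 256 = (x + 4)^4

Eigenvalues and multiplicities (the geometric multiplicity of λ is n − rank(A − λI), which equals the number of Jordan blocks for λ):
  λ = -4: algebraic multiplicity = 4, geometric multiplicity = 3

Determining the block sizes for each eigenvalue:
  λ = -4: 3 blocks summing to 4 forces exactly one block of size 2 and the rest size 1 → block sizes [2, 1, 1]

Assembling the blocks gives a Jordan form
J =
  [-4,  1,  0,  0]
  [ 0, -4,  0,  0]
  [ 0,  0, -4,  0]
  [ 0,  0,  0, -4]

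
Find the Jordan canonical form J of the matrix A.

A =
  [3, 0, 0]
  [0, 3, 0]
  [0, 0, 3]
J_1(3) ⊕ J_1(3) ⊕ J_1(3)

The characteristic polynomial is
  det(x·I − A) = x^3 - 9*x^2 + 27*x - 27 = (x - 3)^3

Eigenvalues and multiplicities (the geometric multiplicity of λ is n − rank(A − λI), which equals the number of Jordan blocks for λ):
  λ = 3: algebraic multiplicity = 3, geometric multiplicity = 3

Determining the block sizes for each eigenvalue:
  λ = 3: gm = am = 3, so every block has size 1 → block sizes [1, 1, 1]

Assembling the blocks gives a Jordan form
J =
  [3, 0, 0]
  [0, 3, 0]
  [0, 0, 3]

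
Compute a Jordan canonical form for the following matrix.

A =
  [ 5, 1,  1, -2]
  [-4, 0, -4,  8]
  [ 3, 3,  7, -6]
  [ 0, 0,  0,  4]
J_2(4) ⊕ J_1(4) ⊕ J_1(4)

The characteristic polynomial is
  det(x·I − A) = x^4 - 16*x^3 + 96*x^2 - 256*x + 256 = (x - 4)^4

Eigenvalues and multiplicities (the geometric multiplicity of λ is n − rank(A − λI), which equals the number of Jordan blocks for λ):
  λ = 4: algebraic multiplicity = 4, geometric multiplicity = 3

Determining the block sizes for each eigenvalue:
  λ = 4: 3 blocks summing to 4 forces exactly one block of size 2 and the rest size 1 → block sizes [2, 1, 1]

Assembling the blocks gives a Jordan form
J =
  [4, 1, 0, 0]
  [0, 4, 0, 0]
  [0, 0, 4, 0]
  [0, 0, 0, 4]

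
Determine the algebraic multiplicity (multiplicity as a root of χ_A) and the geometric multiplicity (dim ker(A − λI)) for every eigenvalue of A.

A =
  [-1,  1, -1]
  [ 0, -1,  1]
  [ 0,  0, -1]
λ = -1: alg = 3, geom = 1

Step 1 — factor the characteristic polynomial to read off the algebraic multiplicities:
  χ_A(x) = (x + 1)^3

Step 2 — compute geometric multiplicities via the rank-nullity identity g(λ) = n − rank(A − λI):
  rank(A − (-1)·I) = 2, so dim ker(A − (-1)·I) = n − 2 = 1

Summary:
  λ = -1: algebraic multiplicity = 3, geometric multiplicity = 1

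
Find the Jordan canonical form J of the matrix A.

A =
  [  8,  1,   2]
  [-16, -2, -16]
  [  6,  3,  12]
J_2(6) ⊕ J_1(6)

The characteristic polynomial is
  det(x·I − A) = x^3 - 18*x^2 + 108*x - 216 = (x - 6)^3

Eigenvalues and multiplicities (the geometric multiplicity of λ is n − rank(A − λI), which equals the number of Jordan blocks for λ):
  λ = 6: algebraic multiplicity = 3, geometric multiplicity = 2

Determining the block sizes for each eigenvalue:
  λ = 6: 2 blocks summing to 3 forces exactly one block of size 2 and the rest size 1 → block sizes [2, 1]

Assembling the blocks gives a Jordan form
J =
  [6, 1, 0]
  [0, 6, 0]
  [0, 0, 6]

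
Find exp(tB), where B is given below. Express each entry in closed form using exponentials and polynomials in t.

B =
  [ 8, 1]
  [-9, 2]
e^{tB} =
  [3*t*exp(5*t) + exp(5*t), t*exp(5*t)]
  [-9*t*exp(5*t), -3*t*exp(5*t) + exp(5*t)]

Strategy: write B = P · J · P⁻¹ where J is a Jordan canonical form, so e^{tB} = P · e^{tJ} · P⁻¹, and e^{tJ} can be computed block-by-block.

B has Jordan form
J =
  [5, 1]
  [0, 5]
(up to reordering of blocks).

Per-block formulas:
  For a 2×2 Jordan block J_2(5): exp(t · J_2(5)) = e^(5t)·(I + t·N), where N is the 2×2 nilpotent shift.

After assembling e^{tJ} and conjugating by P, we get:

e^{tB} =
  [3*t*exp(5*t) + exp(5*t), t*exp(5*t)]
  [-9*t*exp(5*t), -3*t*exp(5*t) + exp(5*t)]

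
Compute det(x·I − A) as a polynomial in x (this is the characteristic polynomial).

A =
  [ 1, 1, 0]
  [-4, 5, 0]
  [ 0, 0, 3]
x^3 - 9*x^2 + 27*x - 27

Expanding det(x·I − A) (e.g. by cofactor expansion or by noting that A is similar to its Jordan form J, which has the same characteristic polynomial as A) gives
  χ_A(x) = x^3 - 9*x^2 + 27*x - 27
which factors as (x - 3)^3. The eigenvalues (with algebraic multiplicities) are λ = 3 with multiplicity 3.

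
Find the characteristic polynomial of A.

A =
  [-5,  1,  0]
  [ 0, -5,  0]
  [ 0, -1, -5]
x^3 + 15*x^2 + 75*x + 125

Expanding det(x·I − A) (e.g. by cofactor expansion or by noting that A is similar to its Jordan form J, which has the same characteristic polynomial as A) gives
  χ_A(x) = x^3 + 15*x^2 + 75*x + 125
which factors as (x + 5)^3. The eigenvalues (with algebraic multiplicities) are λ = -5 with multiplicity 3.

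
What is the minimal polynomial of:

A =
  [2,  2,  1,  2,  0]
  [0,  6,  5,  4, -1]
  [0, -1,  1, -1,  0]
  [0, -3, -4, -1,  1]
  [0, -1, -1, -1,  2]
x^3 - 6*x^2 + 12*x - 8

The characteristic polynomial is χ_A(x) = (x - 2)^5, so the eigenvalues are known. The minimal polynomial is
  m_A(x) = Π_λ (x − λ)^{k_λ}
where k_λ is the size of the *largest* Jordan block for λ (equivalently, the smallest k with (A − λI)^k v = 0 for every generalised eigenvector v of λ).

  λ = 2: largest Jordan block has size 3, contributing (x − 2)^3

So m_A(x) = (x - 2)^3 = x^3 - 6*x^2 + 12*x - 8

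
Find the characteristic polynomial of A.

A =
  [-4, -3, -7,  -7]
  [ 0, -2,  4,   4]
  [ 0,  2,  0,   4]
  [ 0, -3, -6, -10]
x^4 + 16*x^3 + 96*x^2 + 256*x + 256

Expanding det(x·I − A) (e.g. by cofactor expansion or by noting that A is similar to its Jordan form J, which has the same characteristic polynomial as A) gives
  χ_A(x) = x^4 + 16*x^3 + 96*x^2 + 256*x + 256
which factors as (x + 4)^4. The eigenvalues (with algebraic multiplicities) are λ = -4 with multiplicity 4.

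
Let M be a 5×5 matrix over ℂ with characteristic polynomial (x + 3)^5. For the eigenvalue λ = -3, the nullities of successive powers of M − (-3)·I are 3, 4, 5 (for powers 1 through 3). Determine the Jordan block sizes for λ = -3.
Block sizes for λ = -3: [3, 1, 1]

From the dimensions of kernels of powers, the number of Jordan blocks of size at least j is d_j − d_{j−1} where d_j = dim ker(N^j) (with d_0 = 0). Computing the differences gives [3, 1, 1].
The number of blocks of size exactly k is (#blocks of size ≥ k) − (#blocks of size ≥ k + 1), so the partition is: 2 block(s) of size 1, 1 block(s) of size 3.
In nonincreasing order the block sizes are [3, 1, 1].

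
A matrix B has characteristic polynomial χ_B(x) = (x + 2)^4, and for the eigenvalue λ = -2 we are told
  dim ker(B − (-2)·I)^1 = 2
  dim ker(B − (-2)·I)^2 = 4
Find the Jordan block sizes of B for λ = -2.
Block sizes for λ = -2: [2, 2]

From the dimensions of kernels of powers, the number of Jordan blocks of size at least j is d_j − d_{j−1} where d_j = dim ker(N^j) (with d_0 = 0). Computing the differences gives [2, 2].
The number of blocks of size exactly k is (#blocks of size ≥ k) − (#blocks of size ≥ k + 1), so the partition is: 2 block(s) of size 2.
In nonincreasing order the block sizes are [2, 2].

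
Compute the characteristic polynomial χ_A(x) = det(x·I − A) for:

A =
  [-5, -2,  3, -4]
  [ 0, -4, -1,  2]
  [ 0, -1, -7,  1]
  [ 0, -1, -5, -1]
x^4 + 17*x^3 + 105*x^2 + 275*x + 250

Expanding det(x·I − A) (e.g. by cofactor expansion or by noting that A is similar to its Jordan form J, which has the same characteristic polynomial as A) gives
  χ_A(x) = x^4 + 17*x^3 + 105*x^2 + 275*x + 250
which factors as (x + 2)*(x + 5)^3. The eigenvalues (with algebraic multiplicities) are λ = -5 with multiplicity 3, λ = -2 with multiplicity 1.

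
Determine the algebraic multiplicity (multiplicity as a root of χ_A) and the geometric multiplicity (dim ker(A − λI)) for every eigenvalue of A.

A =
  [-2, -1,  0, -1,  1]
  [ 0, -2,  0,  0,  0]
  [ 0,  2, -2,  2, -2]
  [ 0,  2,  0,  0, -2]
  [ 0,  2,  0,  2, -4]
λ = -2: alg = 5, geom = 4

Step 1 — factor the characteristic polynomial to read off the algebraic multiplicities:
  χ_A(x) = (x + 2)^5

Step 2 — compute geometric multiplicities via the rank-nullity identity g(λ) = n − rank(A − λI):
  rank(A − (-2)·I) = 1, so dim ker(A − (-2)·I) = n − 1 = 4

Summary:
  λ = -2: algebraic multiplicity = 5, geometric multiplicity = 4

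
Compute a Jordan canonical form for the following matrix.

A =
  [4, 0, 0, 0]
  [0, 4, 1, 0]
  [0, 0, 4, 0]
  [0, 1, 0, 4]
J_3(4) ⊕ J_1(4)

The characteristic polynomial is
  det(x·I − A) = x^4 - 16*x^3 + 96*x^2 - 256*x + 256 = (x - 4)^4

Eigenvalues and multiplicities (the geometric multiplicity of λ is n − rank(A − λI), which equals the number of Jordan blocks for λ):
  λ = 4: algebraic multiplicity = 4, geometric multiplicity = 2

Determining the block sizes for each eigenvalue:
  λ = 4: with am = 4 and gm = 2, the partition is not yet determined (e.g. several partitions of 4 into 2 parts exist). Let N = A − (4)·I. Computing rank(N^1) = 2, rank(N^2) = 1, rank(N^3) = 0; the number of blocks of size ≥ j is rank(N^{j−1}) − rank(N^j), giving [2, 1, 1]. So we have 1 block(s) of size 3, 1 block(s) of size 1 → block sizes [3, 1]

Assembling the blocks gives a Jordan form
J =
  [4, 1, 0, 0]
  [0, 4, 1, 0]
  [0, 0, 4, 0]
  [0, 0, 0, 4]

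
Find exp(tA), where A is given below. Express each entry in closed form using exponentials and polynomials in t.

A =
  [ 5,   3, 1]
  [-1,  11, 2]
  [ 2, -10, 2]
e^{tA} =
  [-t*exp(6*t) + exp(6*t), t^2*exp(6*t) + 3*t*exp(6*t), t^2*exp(6*t)/2 + t*exp(6*t)]
  [-t*exp(6*t), t^2*exp(6*t) + 5*t*exp(6*t) + exp(6*t), t^2*exp(6*t)/2 + 2*t*exp(6*t)]
  [2*t*exp(6*t), -2*t^2*exp(6*t) - 10*t*exp(6*t), -t^2*exp(6*t) - 4*t*exp(6*t) + exp(6*t)]

Strategy: write A = P · J · P⁻¹ where J is a Jordan canonical form, so e^{tA} = P · e^{tJ} · P⁻¹, and e^{tJ} can be computed block-by-block.

A has Jordan form
J =
  [6, 1, 0]
  [0, 6, 1]
  [0, 0, 6]
(up to reordering of blocks).

Per-block formulas:
  For a 3×3 Jordan block J_3(6): exp(t · J_3(6)) = e^(6t)·(I + t·N + (t^2/2)·N^2), where N is the 3×3 nilpotent shift.

After assembling e^{tJ} and conjugating by P, we get:

e^{tA} =
  [-t*exp(6*t) + exp(6*t), t^2*exp(6*t) + 3*t*exp(6*t), t^2*exp(6*t)/2 + t*exp(6*t)]
  [-t*exp(6*t), t^2*exp(6*t) + 5*t*exp(6*t) + exp(6*t), t^2*exp(6*t)/2 + 2*t*exp(6*t)]
  [2*t*exp(6*t), -2*t^2*exp(6*t) - 10*t*exp(6*t), -t^2*exp(6*t) - 4*t*exp(6*t) + exp(6*t)]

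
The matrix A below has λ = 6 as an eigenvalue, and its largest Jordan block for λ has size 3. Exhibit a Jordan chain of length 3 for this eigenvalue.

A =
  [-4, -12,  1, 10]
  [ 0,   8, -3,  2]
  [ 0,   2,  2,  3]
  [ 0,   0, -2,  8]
A Jordan chain for λ = 6 of length 3:
v_1 = (2, 2, 4, 4)ᵀ
v_2 = (2, -2, -2, 0)ᵀ
v_3 = (1, -1, 0, 0)ᵀ

Let N = A − (6)·I. We want v_3 with N^3 v_3 = 0 but N^2 v_3 ≠ 0; then v_{j-1} := N · v_j for j = 3, …, 2.

Pick v_3 = (1, -1, 0, 0)ᵀ.
Then v_2 = N · v_3 = (2, -2, -2, 0)ᵀ.
Then v_1 = N · v_2 = (2, 2, 4, 4)ᵀ.

Sanity check: (A − (6)·I) v_1 = (0, 0, 0, 0)ᵀ = 0. ✓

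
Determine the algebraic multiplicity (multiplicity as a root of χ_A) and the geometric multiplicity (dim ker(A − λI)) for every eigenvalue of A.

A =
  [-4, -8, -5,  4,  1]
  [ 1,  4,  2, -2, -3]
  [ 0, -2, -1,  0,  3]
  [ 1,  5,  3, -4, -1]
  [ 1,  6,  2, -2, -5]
λ = -2: alg = 5, geom = 2

Step 1 — factor the characteristic polynomial to read off the algebraic multiplicities:
  χ_A(x) = (x + 2)^5

Step 2 — compute geometric multiplicities via the rank-nullity identity g(λ) = n − rank(A − λI):
  rank(A − (-2)·I) = 3, so dim ker(A − (-2)·I) = n − 3 = 2

Summary:
  λ = -2: algebraic multiplicity = 5, geometric multiplicity = 2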